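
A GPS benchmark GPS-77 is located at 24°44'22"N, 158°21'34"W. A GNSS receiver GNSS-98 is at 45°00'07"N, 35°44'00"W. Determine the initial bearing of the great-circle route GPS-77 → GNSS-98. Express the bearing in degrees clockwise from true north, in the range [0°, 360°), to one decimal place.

GPS-77: φ = +24.73944°, λ = -158.35944°
GNSS-98: φ = +45.00194°, λ = -35.73333°
Δλ = 122.6261°
y = sin Δλ · cos φ₂ = 0.595510
x = cos φ₁ sin φ₂ − sin φ₁ cos φ₂ cos Δλ = 0.801771
θ = atan2(y, x) = 36.6029° → 36.6029° (mod 360°)

36.6°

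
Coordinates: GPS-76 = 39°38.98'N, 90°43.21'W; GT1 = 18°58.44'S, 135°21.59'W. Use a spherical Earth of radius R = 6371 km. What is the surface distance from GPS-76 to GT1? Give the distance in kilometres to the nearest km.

7995 km

GPS-76: φ = +39.64967°, λ = -90.72017°
GT1: φ = -18.97400°, λ = -135.35983°
Δφ = -58.6237°,  Δλ = -44.6397°
a = sin²(Δφ/2) + cos φ₁ cos φ₂ sin²(Δλ/2) = 0.344689
c = 2·arcsin(√a) = 1.254949 rad = 71.9033°
d = R·c = 6371 × 1.254949 = 7995.3 km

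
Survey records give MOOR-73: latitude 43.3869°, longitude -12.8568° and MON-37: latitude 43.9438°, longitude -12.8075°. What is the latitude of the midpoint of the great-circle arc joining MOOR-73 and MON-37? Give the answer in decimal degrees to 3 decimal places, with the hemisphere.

43.665°N

Bx = cos φ₂ cos Δλ = 0.720021,  By = cos φ₂ sin Δλ = 0.000620
φₘ = atan2(sin φ₁ + sin φ₂, √((cos φ₁ + Bx)² + By²)) = 43.66535°
λₘ = λ₁ + atan2(By, cos φ₁ + Bx) = -12.83226°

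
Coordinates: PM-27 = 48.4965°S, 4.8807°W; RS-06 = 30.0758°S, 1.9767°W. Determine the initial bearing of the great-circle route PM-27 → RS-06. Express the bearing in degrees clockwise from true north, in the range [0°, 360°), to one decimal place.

7.9°

Δλ = 2.9040°
y = sin Δλ · cos φ₂ = 0.043842
x = cos φ₁ sin φ₂ − sin φ₁ cos φ₂ cos Δλ = 0.315160
θ = atan2(y, x) = 7.9195° → 7.9195° (mod 360°)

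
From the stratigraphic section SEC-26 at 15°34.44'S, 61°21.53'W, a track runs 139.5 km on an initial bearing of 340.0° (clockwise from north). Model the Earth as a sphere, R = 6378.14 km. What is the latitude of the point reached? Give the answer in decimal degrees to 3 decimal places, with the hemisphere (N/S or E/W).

14.396°S

SEC-26: φ = -15.57400°, λ = -61.35883°
δ = d/R = 139.5/6378.14 = 0.021872 rad
φ₂ = arcsin(sin φ₁ cos δ + cos φ₁ sin δ cos θ)
   = arcsin(-0.26848·0.99976 + 0.96328·0.02187·0.93969) = -14.39599°
λ₂ = λ₁ + atan2(sin θ sin δ cos φ₁, cos δ − sin φ₁ sin φ₂) = -61.80130°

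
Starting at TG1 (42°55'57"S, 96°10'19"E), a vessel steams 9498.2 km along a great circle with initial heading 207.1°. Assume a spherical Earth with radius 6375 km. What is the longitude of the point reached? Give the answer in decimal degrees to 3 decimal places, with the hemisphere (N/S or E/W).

44.041°W

TG1: φ = -42.93250°, λ = +96.17194°
δ = d/R = 9498.2/6375 = 1.489914 rad
φ₂ = arcsin(sin φ₁ cos δ + cos φ₁ sin δ cos θ)
   = arcsin(-0.68114·0.08079 + 0.73216·0.99673·-0.89021) = -44.80341°
λ₂ = λ₁ + atan2(sin θ sin δ cos φ₁, cos δ − sin φ₁ sin φ₂) = -44.04073°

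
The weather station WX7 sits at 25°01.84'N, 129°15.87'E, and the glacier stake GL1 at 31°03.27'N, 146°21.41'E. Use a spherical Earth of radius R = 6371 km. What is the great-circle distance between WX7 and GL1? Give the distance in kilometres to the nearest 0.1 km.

1803.6 km

WX7: φ = +25.03067°, λ = +129.26450°
GL1: φ = +31.05450°, λ = +146.35683°
Δφ = 6.0238°,  Δλ = 17.0923°
a = sin²(Δφ/2) + cos φ₁ cos φ₂ sin²(Δλ/2) = 0.019903
c = 2·arcsin(√a) = 0.283098 rad = 16.2203°
d = R·c = 6371 × 0.283098 = 1803.6 km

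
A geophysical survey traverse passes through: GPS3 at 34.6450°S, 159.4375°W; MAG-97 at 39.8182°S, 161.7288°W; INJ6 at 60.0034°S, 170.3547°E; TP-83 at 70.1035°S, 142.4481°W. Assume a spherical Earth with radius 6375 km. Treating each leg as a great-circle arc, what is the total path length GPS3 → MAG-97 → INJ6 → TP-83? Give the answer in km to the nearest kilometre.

5974 km

GPS3→MAG-97: c = 0.095729 rad, d = 610.27 km
MAG-97→INJ6: c = 0.464833 rad, d = 2963.31 km
INJ6→TP-83: c = 0.376471 rad, d = 2400.00 km
Total = 610.27 + 2963.31 + 2400.00 = 5973.58 km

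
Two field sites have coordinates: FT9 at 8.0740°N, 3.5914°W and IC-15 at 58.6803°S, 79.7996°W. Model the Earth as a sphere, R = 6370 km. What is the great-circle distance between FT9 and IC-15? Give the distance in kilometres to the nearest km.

Δφ = -66.7543°,  Δλ = -76.2082°
a = sin²(Δφ/2) + cos φ₁ cos φ₂ sin²(Δλ/2) = 0.498647
c = 2·arcsin(√a) = 1.568089 rad = 89.8449°
d = R·c = 6370 × 1.568089 = 9988.7 km

9989 km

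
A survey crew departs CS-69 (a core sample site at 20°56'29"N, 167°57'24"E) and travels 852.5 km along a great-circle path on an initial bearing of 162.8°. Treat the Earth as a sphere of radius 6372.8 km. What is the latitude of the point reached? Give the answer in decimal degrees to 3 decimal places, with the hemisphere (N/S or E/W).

CS-69: φ = +20.94139°, λ = +167.95667°
δ = d/R = 852.5/6372.8 = 0.133772 rad
φ₂ = arcsin(sin φ₁ cos δ + cos φ₁ sin δ cos θ)
   = arcsin(0.35741·0.99107 + 0.93395·0.13337·-0.95528) = 13.60500°
λ₂ = λ₁ + atan2(sin θ sin δ cos φ₁, cos δ − sin φ₁ sin φ₂) = 170.28226°

13.605°N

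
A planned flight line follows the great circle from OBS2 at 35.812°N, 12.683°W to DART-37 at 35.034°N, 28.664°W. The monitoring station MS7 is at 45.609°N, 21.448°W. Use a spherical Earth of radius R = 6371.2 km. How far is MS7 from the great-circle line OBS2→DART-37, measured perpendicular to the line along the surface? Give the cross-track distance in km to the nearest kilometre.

δ₁₃ = central angle OBS2→MS7 = 0.206318 rad  (haversine)
θ₁₃ = bearing OBS2→MS7 = 328.644°,  θ₁₂ = bearing OBS2→DART-37 = 271.255°
dₓₜ = R·arcsin(sin δ₁₃ · sin(θ₁₃ − θ₁₂)) = 6371.2·arcsin(0.20486·sin(57.389°)) = 1104.957 km
|dₓₜ| = 1104.957 km

1105 km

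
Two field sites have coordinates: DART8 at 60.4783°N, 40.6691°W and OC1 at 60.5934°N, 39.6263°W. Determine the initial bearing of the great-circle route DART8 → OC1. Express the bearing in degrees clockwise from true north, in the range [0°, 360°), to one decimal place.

Δλ = 1.0428°
y = sin Δλ · cos φ₂ = 0.008936
x = cos φ₁ sin φ₂ − sin φ₁ cos φ₂ cos Δλ = 0.002080
θ = atan2(y, x) = 76.8989° → 76.8989° (mod 360°)

76.9°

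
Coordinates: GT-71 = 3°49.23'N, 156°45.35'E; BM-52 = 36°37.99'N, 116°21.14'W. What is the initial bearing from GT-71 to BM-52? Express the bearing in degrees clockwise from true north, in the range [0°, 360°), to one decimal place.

53.5°

GT-71: φ = +3.82050°, λ = +156.75583°
BM-52: φ = +36.63317°, λ = -116.35233°
Δλ = 86.8918°
y = sin Δλ · cos φ₂ = 0.801292
x = cos φ₁ sin φ₂ − sin φ₁ cos φ₂ cos Δλ = 0.592464
θ = atan2(y, x) = 53.5213° → 53.5213° (mod 360°)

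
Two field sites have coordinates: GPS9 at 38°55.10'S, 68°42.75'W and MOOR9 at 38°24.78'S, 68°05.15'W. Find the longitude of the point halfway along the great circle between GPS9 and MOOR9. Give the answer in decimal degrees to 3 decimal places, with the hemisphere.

68.398°W

GPS9: φ = -38.91833°, λ = -68.71250°
MOOR9: φ = -38.41300°, λ = -68.08583°
Bx = cos φ₂ cos Δλ = 0.783506,  By = cos φ₂ sin Δλ = 0.008570
φₘ = atan2(sin φ₁ + sin φ₂, √((cos φ₁ + Bx)² + By²)) = -38.66608°
λₘ = λ₁ + atan2(By, cos φ₁ + Bx) = -68.39806°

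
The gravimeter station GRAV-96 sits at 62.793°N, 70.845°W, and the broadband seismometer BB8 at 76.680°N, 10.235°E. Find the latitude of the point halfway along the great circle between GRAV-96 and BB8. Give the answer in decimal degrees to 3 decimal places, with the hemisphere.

Bx = cos φ₂ cos Δλ = 0.035723,  By = cos φ₂ sin Δλ = 0.227603
φₘ = atan2(sin φ₁ + sin φ₂, √((cos φ₁ + Bx)² + By²)) = 73.74768°
λₘ = λ₁ + atan2(By, cos φ₁ + Bx) = -46.06056°

73.748°N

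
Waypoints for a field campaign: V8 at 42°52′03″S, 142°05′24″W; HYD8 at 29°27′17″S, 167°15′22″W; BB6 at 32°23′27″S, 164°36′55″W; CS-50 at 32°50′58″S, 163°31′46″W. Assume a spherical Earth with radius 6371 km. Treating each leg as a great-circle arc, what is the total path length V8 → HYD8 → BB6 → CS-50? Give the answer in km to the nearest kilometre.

V8: φ = -42.86750°, λ = -142.09000°
HYD8: φ = -29.45472°, λ = -167.25611°
BB6: φ = -32.39083°, λ = -164.61528°
CS-50: φ = -32.84944°, λ = -163.52944°
V8→HYD8: c = 0.422307 rad, d = 2690.51 km
HYD8→BB6: c = 0.064720 rad, d = 412.33 km
BB6→CS-50: c = 0.017856 rad, d = 113.76 km
Total = 2690.51 + 412.33 + 113.76 = 3216.61 km

3217 km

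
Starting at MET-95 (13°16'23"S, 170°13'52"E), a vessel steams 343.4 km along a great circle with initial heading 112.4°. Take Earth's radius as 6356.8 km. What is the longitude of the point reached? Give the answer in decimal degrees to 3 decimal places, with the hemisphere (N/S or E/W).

MET-95: φ = -13.27306°, λ = +170.23111°
δ = d/R = 343.4/6356.8 = 0.054021 rad
φ₂ = arcsin(sin φ₁ cos δ + cos φ₁ sin δ cos θ)
   = arcsin(-0.22959·0.99854 + 0.97329·0.05399·-0.38107) = -14.43510°
λ₂ = λ₁ + atan2(sin θ sin δ cos φ₁, cos δ − sin φ₁ sin φ₂) = 173.18589°

173.186°E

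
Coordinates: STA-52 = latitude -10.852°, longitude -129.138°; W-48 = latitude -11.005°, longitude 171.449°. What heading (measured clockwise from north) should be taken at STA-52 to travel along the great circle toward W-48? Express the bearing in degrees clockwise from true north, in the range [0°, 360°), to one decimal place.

263.7°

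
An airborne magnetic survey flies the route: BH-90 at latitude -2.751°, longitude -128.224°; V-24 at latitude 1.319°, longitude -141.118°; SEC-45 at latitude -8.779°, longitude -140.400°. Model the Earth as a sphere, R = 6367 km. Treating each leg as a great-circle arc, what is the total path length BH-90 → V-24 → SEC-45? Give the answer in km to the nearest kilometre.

2627 km

BH-90→V-24: c = 0.235926 rad, d = 1502.14 km
V-24→SEC-45: c = 0.176685 rad, d = 1124.96 km
Total = 1502.14 + 1124.96 = 2627.09 km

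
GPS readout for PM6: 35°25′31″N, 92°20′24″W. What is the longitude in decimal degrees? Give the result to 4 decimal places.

92.3400°W

92° + 20′/60 + 24″/3600 = 92 + 0.33333 + 0.00667 = 92.3400°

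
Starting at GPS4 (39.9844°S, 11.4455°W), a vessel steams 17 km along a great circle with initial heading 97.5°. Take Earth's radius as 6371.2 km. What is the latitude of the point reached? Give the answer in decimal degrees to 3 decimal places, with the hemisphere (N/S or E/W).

δ = d/R = 17/6371.2 = 0.002668 rad
φ₂ = arcsin(sin φ₁ cos δ + cos φ₁ sin δ cos θ)
   = arcsin(-0.64258·1.00000 + 0.76622·0.00267·-0.13053) = -40.00419°
λ₂ = λ₁ + atan2(sin θ sin δ cos φ₁, cos δ − sin φ₁ sin φ₂) = -11.24762°

40.004°S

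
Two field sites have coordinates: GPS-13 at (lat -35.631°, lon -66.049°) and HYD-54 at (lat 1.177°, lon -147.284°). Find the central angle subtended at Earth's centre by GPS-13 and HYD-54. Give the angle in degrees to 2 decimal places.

Δφ = 36.8080°,  Δλ = -81.2350°
a = sin²(Δφ/2) + cos φ₁ cos φ₂ sin²(Δλ/2) = 0.444069
c = 2·arcsin(√a) = 1.458700 rad = 83.5774°

83.58°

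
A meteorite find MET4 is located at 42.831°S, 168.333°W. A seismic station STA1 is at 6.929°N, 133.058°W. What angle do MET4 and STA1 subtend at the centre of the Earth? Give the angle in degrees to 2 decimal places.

59.18°

Δφ = 49.7600°,  Δλ = 35.2750°
a = sin²(Δφ/2) + cos φ₁ cos φ₂ sin²(Δλ/2) = 0.243839
c = 2·arcsin(√a) = 1.032911 rad = 59.1814°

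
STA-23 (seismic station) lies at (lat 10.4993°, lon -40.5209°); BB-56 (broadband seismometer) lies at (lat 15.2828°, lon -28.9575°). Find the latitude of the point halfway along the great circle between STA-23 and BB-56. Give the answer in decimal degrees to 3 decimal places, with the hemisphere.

12.955°N

Bx = cos φ₂ cos Δλ = 0.945058,  By = cos φ₂ sin Δλ = 0.193363
φₘ = atan2(sin φ₁ + sin φ₂, √((cos φ₁ + Bx)² + By²)) = 12.95474°
λₘ = λ₁ + atan2(By, cos φ₁ + Bx) = -34.79466°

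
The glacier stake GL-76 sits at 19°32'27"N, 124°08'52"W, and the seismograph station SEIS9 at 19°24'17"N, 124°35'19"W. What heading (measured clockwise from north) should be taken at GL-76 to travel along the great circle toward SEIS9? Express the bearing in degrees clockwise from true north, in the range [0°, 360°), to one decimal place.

251.9°

GL-76: φ = +19.54083°, λ = -124.14778°
SEIS9: φ = +19.40472°, λ = -124.58861°
Δλ = -0.4408°
y = sin Δλ · cos φ₂ = -0.007257
x = cos φ₁ sin φ₂ − sin φ₁ cos φ₂ cos Δλ = -0.002366
θ = atan2(y, x) = -108.0596° → 251.9404° (mod 360°)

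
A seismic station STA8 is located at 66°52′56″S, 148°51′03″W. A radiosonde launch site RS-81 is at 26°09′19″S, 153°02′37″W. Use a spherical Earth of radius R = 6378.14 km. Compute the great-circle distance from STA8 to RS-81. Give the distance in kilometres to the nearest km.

STA8: φ = -66.88222°, λ = -148.85083°
RS-81: φ = -26.15528°, λ = -153.04361°
Δφ = 40.7269°,  Δλ = -4.1928°
a = sin²(Δφ/2) + cos φ₁ cos φ₂ sin²(Δλ/2) = 0.121558
c = 2·arcsin(√a) = 0.712264 rad = 40.8097°
d = R·c = 6378.14 × 0.712264 = 4542.9 km

4543 km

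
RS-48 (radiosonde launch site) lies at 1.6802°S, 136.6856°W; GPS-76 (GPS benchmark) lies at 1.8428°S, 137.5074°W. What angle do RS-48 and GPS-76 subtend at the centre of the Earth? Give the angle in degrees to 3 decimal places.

Δφ = -0.1626°,  Δλ = -0.8218°
a = sin²(Δφ/2) + cos φ₁ cos φ₂ sin²(Δλ/2) = 0.000053
c = 2·arcsin(√a) = 0.014615 rad = 0.8374°

0.837°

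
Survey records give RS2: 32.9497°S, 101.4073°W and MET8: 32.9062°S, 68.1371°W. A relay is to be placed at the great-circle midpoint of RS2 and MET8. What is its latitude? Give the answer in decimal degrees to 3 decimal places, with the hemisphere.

34.055°S

Bx = cos φ₂ cos Δλ = 0.701951,  By = cos φ₂ sin Δλ = 0.460573
φₘ = atan2(sin φ₁ + sin φ₂, √((cos φ₁ + Bx)² + By²)) = -34.05515°
λₘ = λ₁ + atan2(By, cos φ₁ + Bx) = -84.76799°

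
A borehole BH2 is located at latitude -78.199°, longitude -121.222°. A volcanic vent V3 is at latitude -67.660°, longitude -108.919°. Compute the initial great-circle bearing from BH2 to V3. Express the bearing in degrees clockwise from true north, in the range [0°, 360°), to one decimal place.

Δλ = 12.3030°
y = sin Δλ · cos φ₂ = 0.080993
x = cos φ₁ sin φ₂ − sin φ₁ cos φ₂ cos Δλ = 0.174360
θ = atan2(y, x) = 24.9155° → 24.9155° (mod 360°)

24.9°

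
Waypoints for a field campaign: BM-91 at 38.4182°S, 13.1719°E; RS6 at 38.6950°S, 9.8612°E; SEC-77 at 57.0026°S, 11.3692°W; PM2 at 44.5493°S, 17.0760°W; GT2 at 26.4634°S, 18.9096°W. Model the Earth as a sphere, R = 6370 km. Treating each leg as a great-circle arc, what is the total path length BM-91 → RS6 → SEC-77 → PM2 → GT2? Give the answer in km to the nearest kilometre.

BM-91→RS6: c = 0.045441 rad, d = 289.46 km
RS6→SEC-77: c = 0.401345 rad, d = 2556.57 km
SEC-77→PM2: c = 0.226098 rad, d = 1440.24 km
PM2→GT2: c = 0.316709 rad, d = 2017.44 km
Total = 289.46 + 2556.57 + 1440.24 + 2017.44 = 6303.71 km

6304 km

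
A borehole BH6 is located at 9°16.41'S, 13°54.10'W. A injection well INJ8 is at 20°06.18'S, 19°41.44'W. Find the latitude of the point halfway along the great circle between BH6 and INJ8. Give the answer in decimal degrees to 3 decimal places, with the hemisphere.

BH6: φ = -9.27350°, λ = -13.90167°
INJ8: φ = -20.10300°, λ = -19.69067°
Bx = cos φ₂ cos Δλ = 0.934287,  By = cos φ₂ sin Δλ = -0.094720
φₘ = atan2(sin φ₁ + sin φ₂, √((cos φ₁ + Bx)² + By²)) = -14.70619°
λₘ = λ₁ + atan2(By, cos φ₁ + Bx) = -16.72419°

14.706°S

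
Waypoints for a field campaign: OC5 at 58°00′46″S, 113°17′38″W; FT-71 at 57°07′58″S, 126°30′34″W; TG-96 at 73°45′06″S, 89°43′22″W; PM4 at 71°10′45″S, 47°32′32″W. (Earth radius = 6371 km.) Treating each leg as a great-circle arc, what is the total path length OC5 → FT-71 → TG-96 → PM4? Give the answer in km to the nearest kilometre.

OC5: φ = -58.01278°, λ = -113.29389°
FT-71: φ = -57.13278°, λ = -126.50944°
TG-96: φ = -73.75167°, λ = -89.72278°
PM4: φ = -71.17917°, λ = -47.54222°
OC5→FT-71: c = 0.124429 rad, d = 792.74 km
FT-71→TG-96: c = 0.381811 rad, d = 2432.52 km
TG-96→PM4: c = 0.221285 rad, d = 1409.81 km
Total = 792.74 + 2432.52 + 1409.81 = 4635.07 km

4635 km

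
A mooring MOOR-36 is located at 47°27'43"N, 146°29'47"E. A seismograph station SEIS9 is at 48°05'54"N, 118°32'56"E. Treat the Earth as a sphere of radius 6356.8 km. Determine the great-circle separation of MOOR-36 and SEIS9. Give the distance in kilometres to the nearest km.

2073 km

MOOR-36: φ = +47.46194°, λ = +146.49639°
SEIS9: φ = +48.09833°, λ = +118.54889°
Δφ = 0.6364°,  Δλ = -27.9475°
a = sin²(Δφ/2) + cos φ₁ cos φ₂ sin²(Δλ/2) = 0.026360
c = 2·arcsin(√a) = 0.326157 rad = 18.6874°
d = R·c = 6356.8 × 0.326157 = 2073.3 km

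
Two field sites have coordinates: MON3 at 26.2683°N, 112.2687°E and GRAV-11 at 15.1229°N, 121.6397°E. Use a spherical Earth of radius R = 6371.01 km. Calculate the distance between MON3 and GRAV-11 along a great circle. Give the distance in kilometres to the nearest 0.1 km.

Δφ = -11.1454°,  Δλ = 9.3710°
a = sin²(Δφ/2) + cos φ₁ cos φ₂ sin²(Δλ/2) = 0.015206
c = 2·arcsin(√a) = 0.247258 rad = 14.1669°
d = R·c = 6371.01 × 0.247258 = 1575.3 km

1575.3 km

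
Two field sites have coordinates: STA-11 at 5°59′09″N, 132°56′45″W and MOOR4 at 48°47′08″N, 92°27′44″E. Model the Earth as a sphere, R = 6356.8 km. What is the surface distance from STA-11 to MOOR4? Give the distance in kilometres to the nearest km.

12474 km

STA-11: φ = +5.98583°, λ = -132.94583°
MOOR4: φ = +48.78556°, λ = +92.46222°
Δφ = 42.7997°,  Δλ = -134.5919°
a = sin²(Δφ/2) + cos φ₁ cos φ₂ sin²(Δλ/2) = 0.690800
c = 2·arcsin(√a) = 1.962322 rad = 112.4328°
d = R·c = 6356.8 × 1.962322 = 12474.1 km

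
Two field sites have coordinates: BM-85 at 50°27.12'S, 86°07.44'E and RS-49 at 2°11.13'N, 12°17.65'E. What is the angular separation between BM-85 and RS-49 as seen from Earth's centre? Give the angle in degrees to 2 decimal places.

81.50°

BM-85: φ = -50.45200°, λ = +86.12400°
RS-49: φ = +2.18550°, λ = +12.29417°
Δφ = 52.6375°,  Δλ = -73.8298°
a = sin²(Δφ/2) + cos φ₁ cos φ₂ sin²(Δλ/2) = 0.426106
c = 2·arcsin(√a) = 1.422465 rad = 81.5013°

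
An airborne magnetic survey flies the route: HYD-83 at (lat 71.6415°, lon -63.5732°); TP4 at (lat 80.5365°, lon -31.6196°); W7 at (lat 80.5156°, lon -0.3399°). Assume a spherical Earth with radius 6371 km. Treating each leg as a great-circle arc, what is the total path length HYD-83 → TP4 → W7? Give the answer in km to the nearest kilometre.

1838 km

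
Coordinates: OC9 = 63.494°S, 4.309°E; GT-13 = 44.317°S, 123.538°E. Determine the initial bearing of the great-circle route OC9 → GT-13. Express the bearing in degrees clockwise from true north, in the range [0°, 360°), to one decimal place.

135.0°

Δλ = 119.2290°
y = sin Δλ · cos φ₂ = 0.624386
x = cos φ₁ sin φ₂ − sin φ₁ cos φ₂ cos Δλ = -0.624441
θ = atan2(y, x) = 135.0025° → 135.0025° (mod 360°)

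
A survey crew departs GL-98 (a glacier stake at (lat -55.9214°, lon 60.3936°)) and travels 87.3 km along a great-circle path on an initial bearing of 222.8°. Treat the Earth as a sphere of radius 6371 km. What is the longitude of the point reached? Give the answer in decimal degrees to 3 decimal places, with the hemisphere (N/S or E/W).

59.427°E

δ = d/R = 87.3/6371 = 0.013703 rad
φ₂ = arcsin(sin φ₁ cos δ + cos φ₁ sin δ cos θ)
   = arcsin(-0.82827·0.99991 + 0.56033·0.01370·-0.73373) = -56.49372°
λ₂ = λ₁ + atan2(sin θ sin δ cos φ₁, cos δ − sin φ₁ sin φ₂) = 59.42727°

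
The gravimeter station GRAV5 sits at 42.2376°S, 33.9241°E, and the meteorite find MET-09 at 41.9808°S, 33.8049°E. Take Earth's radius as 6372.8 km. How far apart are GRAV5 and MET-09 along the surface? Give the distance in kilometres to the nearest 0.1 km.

30.2 km

Δφ = 0.2568°,  Δλ = -0.1192°
a = sin²(Δφ/2) + cos φ₁ cos φ₂ sin²(Δλ/2) = 0.000006
c = 2·arcsin(√a) = 0.004740 rad = 0.2716°
d = R·c = 6372.8 × 0.004740 = 30.2 km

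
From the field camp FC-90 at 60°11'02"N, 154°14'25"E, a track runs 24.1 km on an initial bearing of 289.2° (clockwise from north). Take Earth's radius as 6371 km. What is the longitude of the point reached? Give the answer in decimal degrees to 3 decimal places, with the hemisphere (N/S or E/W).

FC-90: φ = +60.18389°, λ = +154.24028°
δ = d/R = 24.1/6371 = 0.003783 rad
φ₂ = arcsin(sin φ₁ cos δ + cos φ₁ sin δ cos θ)
   = arcsin(0.86763·0.99999 + 0.49722·0.00378·0.32887) = 60.25453°
λ₂ = λ₁ + atan2(sin θ sin δ cos φ₁, cos δ − sin φ₁ sin φ₂) = 153.82774°

153.828°E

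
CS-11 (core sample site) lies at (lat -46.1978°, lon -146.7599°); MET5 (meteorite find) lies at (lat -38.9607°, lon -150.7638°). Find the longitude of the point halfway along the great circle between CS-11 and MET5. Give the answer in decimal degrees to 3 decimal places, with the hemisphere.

Bx = cos φ₂ cos Δλ = 0.775680,  By = cos φ₂ sin Δλ = -0.054294
φₘ = atan2(sin φ₁ + sin φ₂, √((cos φ₁ + Bx)² + By²)) = -42.59662°
λₘ = λ₁ + atan2(By, cos φ₁ + Bx) = -148.87823°

148.878°W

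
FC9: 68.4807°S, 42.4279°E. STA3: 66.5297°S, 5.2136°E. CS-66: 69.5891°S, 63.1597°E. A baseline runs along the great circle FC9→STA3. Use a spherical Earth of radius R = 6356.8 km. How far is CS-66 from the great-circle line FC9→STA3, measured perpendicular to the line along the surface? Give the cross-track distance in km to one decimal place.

δ₁₃ = central angle FC9→CS-66 = 0.130251 rad  (haversine)
θ₁₃ = bearing FC9→CS-66 = 108.100°,  θ₁₂ = bearing FC9→STA3 = 260.248°
dₓₜ = R·arcsin(sin δ₁₃ · sin(θ₁₃ − θ₁₂)) = 6356.8·arcsin(0.12988·sin(-152.148°)) = -385.973 km
|dₓₜ| = 385.973 km

386.0 km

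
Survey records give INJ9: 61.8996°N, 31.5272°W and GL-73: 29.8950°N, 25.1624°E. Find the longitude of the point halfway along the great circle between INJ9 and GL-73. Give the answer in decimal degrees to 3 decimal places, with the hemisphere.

Bx = cos φ₂ cos Δλ = 0.476101,  By = cos φ₂ sin Δλ = 0.724509
φₘ = atan2(sin φ₁ + sin φ₂, √((cos φ₁ + Bx)² + By²)) = 49.18078°
λₘ = λ₁ + atan2(By, cos φ₁ + Bx) = 5.88735°

5.887°E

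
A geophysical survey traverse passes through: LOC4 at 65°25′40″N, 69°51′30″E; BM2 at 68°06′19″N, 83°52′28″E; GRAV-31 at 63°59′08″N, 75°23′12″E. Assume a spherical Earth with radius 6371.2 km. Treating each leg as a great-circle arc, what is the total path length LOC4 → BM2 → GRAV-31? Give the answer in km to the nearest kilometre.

LOC4: φ = +65.42778°, λ = +69.85833°
BM2: φ = +68.10528°, λ = +83.87444°
GRAV-31: φ = +63.98556°, λ = +75.38667°
LOC4→BM2: c = 0.106901 rad, d = 681.09 km
BM2→GRAV-31: c = 0.093578 rad, d = 596.20 km
Total = 681.09 + 596.20 = 1277.29 km

1277 km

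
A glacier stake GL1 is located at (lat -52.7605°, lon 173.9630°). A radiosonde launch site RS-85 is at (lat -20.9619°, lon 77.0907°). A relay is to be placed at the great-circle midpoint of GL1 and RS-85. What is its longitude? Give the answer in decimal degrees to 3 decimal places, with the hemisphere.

Bx = cos φ₂ cos Δλ = -0.111738,  By = cos φ₂ sin Δλ = -0.927109
φₘ = atan2(sin φ₁ + sin φ₂, √((cos φ₁ + Bx)² + By²)) = -47.69187°
λₘ = λ₁ + atan2(By, cos φ₁ + Bx) = 111.98504°

111.985°E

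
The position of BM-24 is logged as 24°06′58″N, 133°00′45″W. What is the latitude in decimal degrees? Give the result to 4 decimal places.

24.1161°N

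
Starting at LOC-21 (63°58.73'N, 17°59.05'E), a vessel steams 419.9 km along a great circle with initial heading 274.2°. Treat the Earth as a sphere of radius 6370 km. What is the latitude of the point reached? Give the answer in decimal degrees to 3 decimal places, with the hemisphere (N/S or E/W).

64.000°N

LOC-21: φ = +63.97883°, λ = +17.98417°
δ = d/R = 419.9/6370 = 0.065918 rad
φ₂ = arcsin(sin φ₁ cos δ + cos φ₁ sin δ cos θ)
   = arcsin(0.89863·0.99783 + 0.43870·0.06587·0.07324) = 64.00036°
λ₂ = λ₁ + atan2(sin θ sin δ cos φ₁, cos δ − sin φ₁ sin φ₂) = 9.36532°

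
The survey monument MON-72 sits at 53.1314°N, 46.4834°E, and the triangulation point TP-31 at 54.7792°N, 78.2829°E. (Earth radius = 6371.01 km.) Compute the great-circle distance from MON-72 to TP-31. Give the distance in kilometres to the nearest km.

Δφ = 1.6478°,  Δλ = 31.7995°
a = sin²(Δφ/2) + cos φ₁ cos φ₂ sin²(Δλ/2) = 0.026177
c = 2·arcsin(√a) = 0.325012 rad = 18.6218°
d = R·c = 6371.01 × 0.325012 = 2070.7 km

2071 km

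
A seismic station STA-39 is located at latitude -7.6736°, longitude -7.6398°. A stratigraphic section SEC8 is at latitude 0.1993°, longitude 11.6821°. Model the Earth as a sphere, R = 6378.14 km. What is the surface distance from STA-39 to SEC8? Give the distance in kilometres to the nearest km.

2317 km

Δφ = 7.8729°,  Δλ = 19.3219°
a = sin²(Δφ/2) + cos φ₁ cos φ₂ sin²(Δλ/2) = 0.032623
c = 2·arcsin(√a) = 0.363231 rad = 20.8116°
d = R·c = 6378.14 × 0.363231 = 2316.7 km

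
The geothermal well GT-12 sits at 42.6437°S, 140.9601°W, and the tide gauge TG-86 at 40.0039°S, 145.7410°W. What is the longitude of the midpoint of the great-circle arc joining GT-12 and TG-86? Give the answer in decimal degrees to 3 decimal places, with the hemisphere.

Bx = cos φ₂ cos Δλ = 0.763336,  By = cos φ₂ sin Δλ = -0.063843
φₘ = atan2(sin φ₁ + sin φ₂, √((cos φ₁ + Bx)² + By²)) = -41.34853°
λₘ = λ₁ + atan2(By, cos φ₁ + Bx) = -143.39901°

143.399°W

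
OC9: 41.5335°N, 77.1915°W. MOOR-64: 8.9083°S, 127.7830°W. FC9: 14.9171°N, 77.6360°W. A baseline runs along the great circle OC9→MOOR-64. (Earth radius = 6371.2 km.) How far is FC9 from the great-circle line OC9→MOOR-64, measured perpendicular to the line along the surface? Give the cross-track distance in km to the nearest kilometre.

δ₁₃ = central angle OC9→FC9 = 0.464592 rad  (haversine)
θ₁₃ = bearing OC9→FC9 = 180.959°,  θ₁₂ = bearing OC9→MOOR-64 = 235.136°
dₓₜ = R·arcsin(sin δ₁₃ · sin(θ₁₃ − θ₁₂)) = 6371.2·arcsin(0.44806·sin(-54.178°)) = -2368.872 km
|dₓₜ| = 2368.872 km

2369 km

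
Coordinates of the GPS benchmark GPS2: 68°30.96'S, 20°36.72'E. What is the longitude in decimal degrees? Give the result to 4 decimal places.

20° + 36.72′/60 = 20 + 0.61200 = 20.6120°

20.6120°E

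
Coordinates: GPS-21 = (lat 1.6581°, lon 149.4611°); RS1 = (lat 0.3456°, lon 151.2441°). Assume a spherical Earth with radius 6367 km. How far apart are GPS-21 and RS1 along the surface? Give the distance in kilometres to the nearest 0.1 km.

246.0 km

Δφ = -1.3125°,  Δλ = 1.7830°
a = sin²(Δφ/2) + cos φ₁ cos φ₂ sin²(Δλ/2) = 0.000373
c = 2·arcsin(√a) = 0.038637 rad = 2.2137°
d = R·c = 6367 × 0.038637 = 246.0 km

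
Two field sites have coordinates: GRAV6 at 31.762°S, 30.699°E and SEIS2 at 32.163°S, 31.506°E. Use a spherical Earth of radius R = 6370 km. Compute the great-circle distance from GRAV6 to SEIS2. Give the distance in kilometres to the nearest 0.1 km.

88.2 km

Δφ = -0.4010°,  Δλ = 0.8070°
a = sin²(Δφ/2) + cos φ₁ cos φ₂ sin²(Δλ/2) = 0.000048
c = 2·arcsin(√a) = 0.013848 rad = 0.7934°
d = R·c = 6370 × 0.013848 = 88.2 km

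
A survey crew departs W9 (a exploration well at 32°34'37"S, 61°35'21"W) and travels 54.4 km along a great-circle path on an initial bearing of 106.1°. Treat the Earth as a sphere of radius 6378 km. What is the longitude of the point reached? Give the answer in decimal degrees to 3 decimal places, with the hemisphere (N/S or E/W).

W9: φ = -32.57694°, λ = -61.58917°
δ = d/R = 54.4/6378 = 0.008529 rad
φ₂ = arcsin(sin φ₁ cos δ + cos φ₁ sin δ cos θ)
   = arcsin(-0.53843·0.99996 + 0.84267·0.00853·-0.27731) = -32.71123°
λ₂ = λ₁ + atan2(sin θ sin δ cos φ₁, cos δ − sin φ₁ sin φ₂) = -61.03114°

61.031°W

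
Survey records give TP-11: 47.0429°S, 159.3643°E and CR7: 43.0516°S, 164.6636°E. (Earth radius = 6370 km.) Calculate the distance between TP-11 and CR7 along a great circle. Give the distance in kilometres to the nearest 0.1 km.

Δφ = 3.9913°,  Δλ = 5.2993°
a = sin²(Δφ/2) + cos φ₁ cos φ₂ sin²(Δλ/2) = 0.002277
c = 2·arcsin(√a) = 0.095469 rad = 5.4700°
d = R·c = 6370 × 0.095469 = 608.1 km

608.1 km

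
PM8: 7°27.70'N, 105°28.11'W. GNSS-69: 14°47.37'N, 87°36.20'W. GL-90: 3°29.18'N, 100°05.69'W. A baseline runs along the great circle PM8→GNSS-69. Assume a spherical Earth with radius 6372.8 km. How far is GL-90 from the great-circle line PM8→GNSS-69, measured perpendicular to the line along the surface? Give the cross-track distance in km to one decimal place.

PM8: φ = +7.46167°, λ = -105.46850°
GNSS-69: φ = +14.78950°, λ = -87.60333°
GL-90: φ = +3.48633°, λ = -100.09483°
δ₁₃ = central angle PM8→GL-90 = 0.116303 rad  (haversine)
θ₁₃ = bearing PM8→GL-90 = 126.336°,  θ₁₂ = bearing PM8→GNSS-69 = 65.752°
dₓₜ = R·arcsin(sin δ₁₃ · sin(θ₁₃ − θ₁₂)) = 6372.8·arcsin(0.11604·sin(60.584°)) = 645.271 km
|dₓₜ| = 645.271 km

645.3 km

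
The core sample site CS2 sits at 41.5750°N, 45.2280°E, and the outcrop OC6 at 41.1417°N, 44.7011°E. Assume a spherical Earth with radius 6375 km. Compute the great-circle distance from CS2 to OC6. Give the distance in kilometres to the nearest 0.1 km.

Δφ = -0.4333°,  Δλ = -0.5269°
a = sin²(Δφ/2) + cos φ₁ cos φ₂ sin²(Δλ/2) = 0.000026
c = 2·arcsin(√a) = 0.010239 rad = 0.5866°
d = R·c = 6375 × 0.010239 = 65.3 km

65.3 km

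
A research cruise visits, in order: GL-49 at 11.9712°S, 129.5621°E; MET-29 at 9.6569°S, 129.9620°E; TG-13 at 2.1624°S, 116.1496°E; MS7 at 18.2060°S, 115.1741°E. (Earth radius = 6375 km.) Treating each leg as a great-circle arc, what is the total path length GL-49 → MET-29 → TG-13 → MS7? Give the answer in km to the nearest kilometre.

3790 km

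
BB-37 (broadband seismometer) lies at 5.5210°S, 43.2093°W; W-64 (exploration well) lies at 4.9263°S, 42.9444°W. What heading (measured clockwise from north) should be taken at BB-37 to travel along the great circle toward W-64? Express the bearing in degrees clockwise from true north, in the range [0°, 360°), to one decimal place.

Δλ = 0.2649°
y = sin Δλ · cos φ₂ = 0.004606
x = cos φ₁ sin φ₂ − sin φ₁ cos φ₂ cos Δλ = 0.010378
θ = atan2(y, x) = 23.9335° → 23.9335° (mod 360°)

23.9°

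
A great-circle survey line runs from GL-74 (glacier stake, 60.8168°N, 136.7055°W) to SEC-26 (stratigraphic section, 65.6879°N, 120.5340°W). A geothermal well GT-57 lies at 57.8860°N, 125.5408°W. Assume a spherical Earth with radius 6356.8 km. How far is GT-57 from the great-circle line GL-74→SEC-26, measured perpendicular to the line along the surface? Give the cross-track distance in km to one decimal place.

632.6 km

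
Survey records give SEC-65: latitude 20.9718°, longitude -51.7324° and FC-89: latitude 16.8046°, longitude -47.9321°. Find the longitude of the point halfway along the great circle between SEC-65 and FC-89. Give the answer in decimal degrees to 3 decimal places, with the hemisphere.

49.809°W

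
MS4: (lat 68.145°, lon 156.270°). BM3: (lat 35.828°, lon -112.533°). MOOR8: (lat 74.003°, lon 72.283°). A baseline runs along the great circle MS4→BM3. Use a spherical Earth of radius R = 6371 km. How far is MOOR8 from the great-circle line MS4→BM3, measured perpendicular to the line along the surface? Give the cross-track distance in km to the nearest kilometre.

2580 km

δ₁₃ = central angle MS4→MOOR8 = 0.444246 rad  (haversine)
θ₁₃ = bearing MS4→MOOR8 = 320.379°,  θ₁₂ = bearing MS4→BM3 = 73.922°
dₓₜ = R·arcsin(sin δ₁₃ · sin(θ₁₃ − θ₁₂)) = 6371·arcsin(0.42978·sin(246.457°)) = -2580.139 km
|dₓₜ| = 2580.139 km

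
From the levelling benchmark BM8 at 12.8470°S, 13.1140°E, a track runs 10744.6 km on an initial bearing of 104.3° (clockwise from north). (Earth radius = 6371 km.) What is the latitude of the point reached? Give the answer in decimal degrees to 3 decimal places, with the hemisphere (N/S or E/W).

12.330°S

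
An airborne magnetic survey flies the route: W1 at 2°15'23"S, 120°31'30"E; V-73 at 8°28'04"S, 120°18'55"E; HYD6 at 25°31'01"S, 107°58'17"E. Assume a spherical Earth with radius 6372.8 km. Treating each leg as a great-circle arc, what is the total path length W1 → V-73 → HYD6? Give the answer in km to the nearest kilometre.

W1: φ = -2.25639°, λ = +120.52500°
V-73: φ = -8.46778°, λ = +120.31528°
HYD6: φ = -25.51694°, λ = +107.97139°
W1→V-73: c = 0.108470 rad, d = 691.26 km
V-73→HYD6: c = 0.361357 rad, d = 2302.85 km
Total = 691.26 + 2302.85 = 2994.11 km

2994 km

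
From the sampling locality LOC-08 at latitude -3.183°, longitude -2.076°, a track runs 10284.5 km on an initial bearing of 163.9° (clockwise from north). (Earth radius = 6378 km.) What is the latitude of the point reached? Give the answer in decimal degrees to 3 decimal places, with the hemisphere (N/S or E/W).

72.969°S

δ = d/R = 10284.5/6378 = 1.612496 rad
φ₂ = arcsin(sin φ₁ cos δ + cos φ₁ sin δ cos θ)
   = arcsin(-0.05553·-0.04169 + 0.99846·0.99913·-0.96078) = -72.96937°
λ₂ = λ₁ + atan2(sin θ sin δ cos φ₁, cos δ − sin φ₁ sin φ₂) = 106.83529°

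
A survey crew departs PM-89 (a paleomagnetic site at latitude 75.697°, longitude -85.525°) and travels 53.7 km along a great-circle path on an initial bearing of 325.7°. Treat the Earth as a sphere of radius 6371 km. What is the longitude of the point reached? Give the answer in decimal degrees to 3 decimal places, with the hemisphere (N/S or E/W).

86.657°W

δ = d/R = 53.7/6371 = 0.008429 rad
φ₂ = arcsin(sin φ₁ cos δ + cos φ₁ sin δ cos θ)
   = arcsin(0.96900·0.99996 + 0.24705·0.00843·0.82610) = 76.09334°
λ₂ = λ₁ + atan2(sin θ sin δ cos φ₁, cos δ − sin φ₁ sin φ₂) = -86.65740°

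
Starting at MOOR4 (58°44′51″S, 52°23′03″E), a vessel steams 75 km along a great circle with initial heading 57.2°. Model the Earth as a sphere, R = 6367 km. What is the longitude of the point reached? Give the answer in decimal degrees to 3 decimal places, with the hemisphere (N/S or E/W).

53.466°E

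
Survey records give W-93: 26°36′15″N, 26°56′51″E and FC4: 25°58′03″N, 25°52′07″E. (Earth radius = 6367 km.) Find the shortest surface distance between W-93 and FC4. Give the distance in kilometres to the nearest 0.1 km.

128.7 km

W-93: φ = +26.60417°, λ = +26.94750°
FC4: φ = +25.96750°, λ = +25.86861°
Δφ = -0.6367°,  Δλ = -1.0789°
a = sin²(Δφ/2) + cos φ₁ cos φ₂ sin²(Δλ/2) = 0.000102
c = 2·arcsin(√a) = 0.020212 rad = 1.1580°
d = R·c = 6367 × 0.020212 = 128.7 km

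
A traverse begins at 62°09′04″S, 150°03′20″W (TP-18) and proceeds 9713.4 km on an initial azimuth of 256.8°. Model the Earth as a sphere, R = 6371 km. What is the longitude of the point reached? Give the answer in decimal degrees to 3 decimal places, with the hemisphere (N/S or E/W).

109.451°E

TP-18: φ = -62.15111°, λ = -150.05556°
δ = d/R = 9713.4/6371 = 1.524627 rad
φ₂ = arcsin(sin φ₁ cos δ + cos φ₁ sin δ cos θ)
   = arcsin(-0.88418·0.04615 + 0.46714·0.99893·-0.22835) = -8.47431°
λ₂ = λ₁ + atan2(sin θ sin δ cos φ₁, cos δ − sin φ₁ sin φ₂) = 109.45134°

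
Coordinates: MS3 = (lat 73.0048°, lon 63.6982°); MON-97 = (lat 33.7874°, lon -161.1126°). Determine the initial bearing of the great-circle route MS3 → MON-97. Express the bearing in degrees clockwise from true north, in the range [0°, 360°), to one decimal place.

Δλ = 135.1892°
y = sin Δλ · cos φ₂ = 0.585737
x = cos φ₁ sin φ₂ − sin φ₁ cos φ₂ cos Δλ = 0.726417
θ = atan2(y, x) = 38.8806° → 38.8806° (mod 360°)

38.9°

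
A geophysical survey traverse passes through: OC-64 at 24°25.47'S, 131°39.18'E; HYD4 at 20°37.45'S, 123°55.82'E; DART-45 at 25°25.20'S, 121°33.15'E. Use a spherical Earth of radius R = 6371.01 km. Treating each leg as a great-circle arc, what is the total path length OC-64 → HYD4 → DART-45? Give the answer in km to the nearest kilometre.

1485 km

OC-64: φ = -24.42450°, λ = +131.65300°
HYD4: φ = -20.62417°, λ = +123.93033°
DART-45: φ = -25.42000°, λ = +121.55250°
OC-64→HYD4: c = 0.141027 rad, d = 898.49 km
HYD4→DART-45: c = 0.091999 rad, d = 586.12 km
Total = 898.49 + 586.12 = 1484.61 km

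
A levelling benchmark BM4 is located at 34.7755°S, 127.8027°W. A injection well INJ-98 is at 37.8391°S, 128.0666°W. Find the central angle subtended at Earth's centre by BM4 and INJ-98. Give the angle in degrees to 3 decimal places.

Δφ = -3.0636°,  Δλ = -0.2639°
a = sin²(Δφ/2) + cos φ₁ cos φ₂ sin²(Δλ/2) = 0.000718
c = 2·arcsin(√a) = 0.053598 rad = 3.0710°

3.071°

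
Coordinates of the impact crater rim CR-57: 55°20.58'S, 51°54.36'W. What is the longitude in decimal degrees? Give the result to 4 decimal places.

51.9060°W

51° + 54.36′/60 = 51 + 0.90600 = 51.9060°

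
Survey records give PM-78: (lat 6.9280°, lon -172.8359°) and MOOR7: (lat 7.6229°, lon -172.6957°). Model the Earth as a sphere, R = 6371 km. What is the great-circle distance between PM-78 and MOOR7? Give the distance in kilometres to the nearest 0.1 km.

Δφ = 0.6949°,  Δλ = 0.1402°
a = sin²(Δφ/2) + cos φ₁ cos φ₂ sin²(Δλ/2) = 0.000038
c = 2·arcsin(√a) = 0.012369 rad = 0.7087°
d = R·c = 6371 × 0.012369 = 78.8 km

78.8 km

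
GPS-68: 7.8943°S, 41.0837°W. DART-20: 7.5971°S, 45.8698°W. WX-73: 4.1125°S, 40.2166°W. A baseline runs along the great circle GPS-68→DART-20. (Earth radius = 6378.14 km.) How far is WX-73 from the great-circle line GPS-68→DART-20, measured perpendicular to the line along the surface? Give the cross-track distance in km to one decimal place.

δ₁₃ = central angle GPS-68→WX-73 = 0.067698 rad  (haversine)
θ₁₃ = bearing GPS-68→WX-73 = 12.893°,  θ₁₂ = bearing GPS-68→DART-20 = 273.261°
dₓₜ = R·arcsin(sin δ₁₃ · sin(θ₁₃ − θ₁₂)) = 6378.14·arcsin(0.06765·sin(-260.368°)) = 425.694 km
|dₓₜ| = 425.694 km

425.7 km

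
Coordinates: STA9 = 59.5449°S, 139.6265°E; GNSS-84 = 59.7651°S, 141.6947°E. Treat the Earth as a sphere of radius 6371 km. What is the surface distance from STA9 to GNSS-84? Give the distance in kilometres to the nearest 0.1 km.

118.7 km

Δφ = -0.2202°,  Δλ = 2.0682°
a = sin²(Δφ/2) + cos φ₁ cos φ₂ sin²(Δλ/2) = 0.000087
c = 2·arcsin(√a) = 0.018636 rad = 1.0678°
d = R·c = 6371 × 0.018636 = 118.7 km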